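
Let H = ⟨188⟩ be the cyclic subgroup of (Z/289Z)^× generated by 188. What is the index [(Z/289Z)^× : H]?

16

By Lagrange's theorem, ord_289(188) divides φ(289) = φ(17^2) = 17·(17−1) = 272 = 2^4 · 17.
Divisors of 272: 1, 2, 4, 8, 16, 17, 34, 68, 136, 272.
Check 188^d mod 289 for each divisor in increasing order:
188^1 ≡ 188
188^2 ≡ 86
188^4 ≡ 171
188^8 ≡ 52
188^16 ≡ 103
188^17 ≡ 1
Thus |⟨188⟩| = ord(188) = 17.
[(Z/289Z)^× : ⟨188⟩] = 272/17 = 16.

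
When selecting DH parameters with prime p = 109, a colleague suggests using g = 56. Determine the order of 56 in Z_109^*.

108

ord(56) | φ(109) = 109 − 1 = 108 = 2^2 · 3^3.
Divisors of 108: 1, 2, 3, 4, 6, 9, 12, 18, 27, 36, 54, 108.
Check 56^d mod 109 for each divisor in increasing order:
56^1 ≡ 56
56^2 ≡ 84
56^3 ≡ 17
56^4 ≡ 80
56^6 ≡ 71
56^9 ≡ 8
56^12 ≡ 27
56^18 ≡ 64
56^27 ≡ 76
56^36 ≡ 63
56^54 ≡ 108
56^108 ≡ 1
So ord_109(56) = 108.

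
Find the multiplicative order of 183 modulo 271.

54

ord(183) | φ(271) = 271 − 1 = 270 = 2 · 3^3 · 5.
Divisors of 270: 1, 2, 3, 5, 6, 9, 10, 15, 18, 27, 30, 45, 54, 90, 135, 270.
Compute 183^d (mod 271) for the divisors d until we hit 1:
183^1 ≡ 183 (mod 271)
183^2 ≡ 156 (mod 271)
183^3 ≡ 93 (mod 271)
183^5 ≡ 145 (mod 271)
183^6 ≡ 248 (mod 271)
183^9 ≡ 29 (mod 271)
183^10 ≡ 158 (mod 271)
183^15 ≡ 146 (mod 271)
183^18 ≡ 28 (mod 271)
183^27 ≡ 270 (mod 271)
183^30 ≡ 178 (mod 271)
183^45 ≡ 243 (mod 271)
183^54 ≡ 1 (mod 271) ✓
So ord_271(183) = 54.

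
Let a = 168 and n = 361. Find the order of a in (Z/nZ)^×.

171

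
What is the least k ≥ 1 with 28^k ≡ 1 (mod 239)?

34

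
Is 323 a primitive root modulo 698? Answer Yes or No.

No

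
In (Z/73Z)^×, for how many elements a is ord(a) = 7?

0

φ(73) = 73 − 1 = 72 = 2^3 · 3^2.
In a cyclic group of order 72, there are φ(d) elements of order d for each divisor d of 72, and zero for non-divisors.
Since 7 ∤ 72, the count is 0.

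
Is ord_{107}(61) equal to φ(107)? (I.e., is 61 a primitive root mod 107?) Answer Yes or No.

φ(107) = 107 − 1 = 106 = 2 · 53.
An element g generates (Z/107Z)^× iff g^(106/q) ≢ 1 (mod 107) for each prime q ∈ {2, 53}.
61^53 ≡ 1 (mod 107)  [q = 2: ≡ 1 ✗]
61^2 ≡ 83 (mod 107)  [q = 53: ≢ 1 ✓]
Since 61^53 ≡ 1, the order of 61 divides 53 < 106, so 61 is not a primitive root.

No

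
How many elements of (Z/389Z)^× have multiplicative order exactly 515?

0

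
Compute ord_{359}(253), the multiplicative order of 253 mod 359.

179

The order of 253 must divide φ(359) = 359 − 1 = 358 = 2 · 179.
Divisors of 358: 1, 2, 179, 358.
Compute 253^d (mod 359) for the divisors d until we hit 1:
253^1 ≡ 253 (mod 359)
253^2 ≡ 107 (mod 359)
253^179 ≡ 1 (mod 359) ✓
Therefore the multiplicative order of 253 modulo 359 is 179.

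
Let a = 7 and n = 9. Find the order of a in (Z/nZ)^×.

3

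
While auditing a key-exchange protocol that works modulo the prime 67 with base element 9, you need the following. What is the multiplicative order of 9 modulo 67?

By Lagrange's theorem, ord_67(9) divides φ(67) = 67 − 1 = 66 = 2 · 3 · 11.
Divisors of 66: 1, 2, 3, 6, 11, 22, 33, 66.
Test each divisor d:
9^1 ≡ 9
9^2 ≡ 14
9^3 ≡ 59
9^6 ≡ 64
9^11 ≡ 1
So ord_67(9) = 11.

11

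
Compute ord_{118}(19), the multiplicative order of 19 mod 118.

29

ord(19) | φ(118) = φ(2)·φ(59) = 1·58 = 58 = 2 · 29.
Divisors of 58: 1, 2, 29, 58.
Evaluate successive powers at the divisors of 58:
19^1 ≡ 19
19^2 ≡ 7
19^29 ≡ 1
The smallest such exponent is 29, so the order of 19 is 29.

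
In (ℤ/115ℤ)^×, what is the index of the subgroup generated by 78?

2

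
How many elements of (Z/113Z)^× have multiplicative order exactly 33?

0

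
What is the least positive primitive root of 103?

φ(103) = 103 − 1 = 102 = 2 · 3 · 17.
Test candidates g = 2, 3, … against the prime factors q ∈ {2, 3, 17} of φ(103): g is a generator iff g^(102/q) ≢ 1 for every such q.
g = 2: 2^51 ≡ 1 — hits 1, so not a primitive root.
g = 3: 3^51 ≡ 102; 3^34 ≡ 1 — hits 1, so not a primitive root.
g = 4: 4^51 ≡ 1 — hits 1, so not a primitive root.
g = 5: 5^51 ≡ 102; 5^34 ≡ 56; 5^6 ≡ 72 — none is 1, so 5 is a primitive root.
The smallest primitive root modulo 103 is 5.

5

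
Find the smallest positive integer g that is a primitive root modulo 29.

φ(29) = 29 − 1 = 28 = 2^2 · 7.
Test candidates g = 2, 3, … against the prime factors q ∈ {2, 7} of φ(29): g is a generator iff g^(28/q) ≢ 1 for every such q.
g = 2: 2^14 ≡ 28; 2^4 ≡ 16 — none is 1, so 2 is a primitive root.
Hence the least primitive root of 29 is 2.

2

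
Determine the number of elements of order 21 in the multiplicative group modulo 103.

φ(103) = 103 − 1 = 102 = 2 · 3 · 17.
Since (Z/103Z)^× is cyclic of order 102, the number of elements of order d is φ(d) when d | 102 and 0 otherwise.
Since 21 ∤ 102, the count is 0.

0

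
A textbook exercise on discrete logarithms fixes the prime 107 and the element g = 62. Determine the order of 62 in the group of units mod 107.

ord(62) | φ(107) = 107 − 1 = 106 = 2 · 53.
Divisors of 106: 1, 2, 53, 106.
Compute 62^d (mod 107) for the divisors d until we hit 1:
62^1 ≡ 62 (mod 107)
62^2 ≡ 99 (mod 107)
62^53 ≡ 1 (mod 107) ✓
Therefore the multiplicative order of 62 modulo 107 is 53.

53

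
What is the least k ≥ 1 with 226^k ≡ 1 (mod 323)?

144

Since 226 ∈ (Z/323Z)^×, its order divides φ(323) = φ(17·19) = (17−1)·(19−1) = 16·18 = 288 = 2^5 · 3^2.
Divisors of 288: 1, 2, 3, 4, 6, 8, 9, 12, 16, 18, 24, 32, 36, 48, 72, 96, 144, 288.
Compute 226^d (mod 323) for the divisors d until we hit 1:
226^1 ≡ 226
226^2 ≡ 42
226^3 ≡ 125
226^4 ≡ 149
226^6 ≡ 121
226^8 ≡ 237
226^9 ≡ 267
226^12 ≡ 106
226^16 ≡ 290
226^18 ≡ 229
226^24 ≡ 254
226^32 ≡ 120
226^36 ≡ 115
226^48 ≡ 239
226^72 ≡ 305
226^96 ≡ 273
226^144 ≡ 1
The smallest such exponent is 144, so the order of 226 is 144.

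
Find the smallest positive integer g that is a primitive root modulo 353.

3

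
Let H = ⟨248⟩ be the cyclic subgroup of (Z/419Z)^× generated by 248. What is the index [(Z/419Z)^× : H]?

22

ord(248) | φ(419) = 419 − 1 = 418 = 2 · 11 · 19.
Divisors of 418: 1, 2, 11, 19, 22, 38, 209, 418.
Compute 248^d (mod 419) for the divisors d until we hit 1:
248^1 ≡ 248 (mod 419)
248^2 ≡ 330 (mod 419)
248^11 ≡ 215 (mod 419)
248^19 ≡ 1 (mod 419) ✓
The order of 248 is 19, so the subgroup it generates has 19 elements.
The index is φ(419) / ord(248) = 418 / 19 = 22.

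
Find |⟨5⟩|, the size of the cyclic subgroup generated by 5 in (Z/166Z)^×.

By Lagrange's theorem, ord_166(5) divides φ(166) = φ(2)·φ(83) = 1·82 = 82 = 2 · 41.
Divisors of 82: 1, 2, 41, 82.
Check 5^d mod 166 for each divisor in increasing order:
5^1 ≡ 5 (mod 166)
5^2 ≡ 25 (mod 166)
5^41 ≡ 165 (mod 166)
5^82 ≡ 1 (mod 166) ✓
So ord_166(5) = 82.

82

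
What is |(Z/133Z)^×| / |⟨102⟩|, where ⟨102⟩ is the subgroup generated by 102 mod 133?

36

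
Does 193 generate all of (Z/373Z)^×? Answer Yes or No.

Yes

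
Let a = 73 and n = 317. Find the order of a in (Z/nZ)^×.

158

The order of 73 must divide φ(317) = 317 − 1 = 316 = 2^2 · 79.
Divisors of 316: 1, 2, 4, 79, 158, 316.
Check 73^d mod 317 for each divisor in increasing order:
73^1 ≡ 73
73^2 ≡ 257
73^4 ≡ 113
73^79 ≡ 316
73^158 ≡ 1
Therefore the multiplicative order of 73 modulo 317 is 158.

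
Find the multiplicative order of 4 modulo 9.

ord(4) | φ(9) = φ(3^2) = 3·(3−1) = 6 = 2 · 3.
Divisors of 6: 1, 2, 3, 6.
Evaluate successive powers at the divisors of 6:
4^1 ≡ 4
4^2 ≡ 7
4^3 ≡ 1
Therefore the multiplicative order of 4 modulo 9 is 3.

3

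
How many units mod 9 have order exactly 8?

φ(9) = φ(3^2) = 3·(3−1) = 6 = 2 · 3.
(Z/9Z)^× is cyclic (|G| = 6); a cyclic group of order m has exactly φ(d) elements of each order d | m, and none otherwise.
Here 6 is not a multiple of 8, so there are no elements of order 8.

0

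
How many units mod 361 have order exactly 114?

φ(361) = φ(19^2) = 19·(19−1) = 342 = 2 · 3^2 · 19.
Since (Z/361Z)^× is cyclic of order 342, the number of elements of order d is φ(d) when d | 342 and 0 otherwise.
114 = 2 · 3 · 19 divides 342, and φ(114) = 36.

36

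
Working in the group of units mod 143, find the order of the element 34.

Since 34 ∈ (Z/143Z)^×, its order divides φ(143) = φ(11·13) = (11−1)·(13−1) = 10·12 = 120 = 2^3 · 3 · 5.
Divisors of 120: 1, 2, 3, 4, 5, 6, 8, 10, 12, 15, 20, 24, 30, 40, 60, 120.
Test each divisor d:
34^1 ≡ 34 (mod 143)
34^2 ≡ 12 (mod 143)
34^3 ≡ 122 (mod 143)
34^4 ≡ 1 (mod 143) ✓
So ord_143(34) = 4.

4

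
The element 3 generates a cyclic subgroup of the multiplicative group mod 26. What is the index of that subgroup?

The order of 3 must divide φ(26) = φ(2)·φ(13) = 1·12 = 12 = 2^2 · 3.
Divisors of 12: 1, 2, 3, 4, 6, 12.
Check 3^d mod 26 for each divisor in increasing order:
3^1 ≡ 3
3^2 ≡ 9
3^3 ≡ 1
The order of 3 is 3, so the subgroup it generates has 3 elements.
Index = |(Z/26Z)^×| / |⟨3⟩| = 12 / 3 = 4.

4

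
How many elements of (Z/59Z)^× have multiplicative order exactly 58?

28

φ(59) = 59 − 1 = 58 = 2 · 29.
In a cyclic group of order 58, there are φ(d) elements of order d for each divisor d of 58, and zero for non-divisors.
58 = 2 · 29 divides 58, and φ(58) = 28.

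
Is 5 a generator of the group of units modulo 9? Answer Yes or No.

Yes

φ(9) = φ(3^2) = 3·(3−1) = 6 = 2 · 3.
An element g generates (Z/9Z)^× iff g^(6/q) ≢ 1 (mod 9) for each prime q ∈ {2, 3}.
5^3 ≡ 8 (mod 9)  [q = 2: ≢ 1 ✓]
5^2 ≡ 7 (mod 9)  [q = 3: ≢ 1 ✓]
None equal 1, so ord_9(5) = 6: 5 is a primitive root.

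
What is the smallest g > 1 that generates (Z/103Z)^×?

5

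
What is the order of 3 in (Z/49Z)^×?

Since 3 ∈ (Z/49Z)^×, its order divides φ(49) = φ(7^2) = 7·(7−1) = 42 = 2 · 3 · 7.
Divisors of 42: 1, 2, 3, 6, 7, 14, 21, 42.
Test each divisor d:
3^1 ≡ 3 (mod 49)
3^2 ≡ 9 (mod 49)
3^3 ≡ 27 (mod 49)
3^6 ≡ 43 (mod 49)
3^7 ≡ 31 (mod 49)
3^14 ≡ 30 (mod 49)
3^21 ≡ 48 (mod 49)
3^42 ≡ 1 (mod 49) ✓
Therefore the multiplicative order of 3 modulo 49 is 42.

42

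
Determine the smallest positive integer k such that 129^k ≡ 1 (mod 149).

The order of 129 must divide φ(149) = 149 − 1 = 148 = 2^2 · 37.
Divisors of 148: 1, 2, 4, 37, 74, 148.
Compute 129^d (mod 149) for the divisors d until we hit 1:
129^1 ≡ 129 (mod 149)
129^2 ≡ 102 (mod 149)
129^4 ≡ 123 (mod 149)
129^37 ≡ 1 (mod 149) ✓
Therefore the multiplicative order of 129 modulo 149 is 37.

37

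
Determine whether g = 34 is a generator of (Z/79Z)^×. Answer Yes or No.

Yes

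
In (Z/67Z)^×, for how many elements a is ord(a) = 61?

0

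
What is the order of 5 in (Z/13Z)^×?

By Lagrange's theorem, ord_13(5) divides φ(13) = 13 − 1 = 12 = 2^2 · 3.
Divisors of 12: 1, 2, 3, 4, 6, 12.
Test each divisor d:
5^1 ≡ 5 (mod 13)
5^2 ≡ 12 (mod 13)
5^3 ≡ 8 (mod 13)
5^4 ≡ 1 (mod 13) ✓
Therefore the multiplicative order of 5 modulo 13 is 4.

4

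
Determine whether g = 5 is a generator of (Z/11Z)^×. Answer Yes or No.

φ(11) = 11 − 1 = 10 = 2 · 5.
It suffices to check that the order of 5 is not a proper divisor of 10: compute 5^(10/q) for q ∈ {2, 5}.
5^5 ≡ 1 (mod 11)  [q = 2: ≡ 1 ✗]
5^2 ≡ 3 (mod 11)  [q = 5: ≢ 1 ✓]
5^5 ≡ 1 shows ord(5) | 5, strictly less than φ(11); not a primitive root.

No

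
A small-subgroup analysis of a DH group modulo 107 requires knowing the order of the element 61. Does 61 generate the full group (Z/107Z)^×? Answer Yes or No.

No

φ(107) = 107 − 1 = 106 = 2 · 53.
61 is a primitive root mod 107 iff 61^(φ(107)/q) ≢ 1 for every prime q | φ(107), i.e. q ∈ {2, 53}.
61^53 ≡ 1 (mod 107)  [q = 2: ≡ 1 ✗]
61^2 ≡ 83 (mod 107)  [q = 53: ≢ 1 ✓]
Since 61^53 ≡ 1, the order of 61 divides 53 < 106, so 61 is not a primitive root.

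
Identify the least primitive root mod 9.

2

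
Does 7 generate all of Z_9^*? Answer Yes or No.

φ(9) = φ(3^2) = 3·(3−1) = 6 = 2 · 3.
7 is a primitive root mod 9 iff 7^(φ(9)/q) ≢ 1 for every prime q | φ(9), i.e. q ∈ {2, 3}.
7^3 ≡ 1 (mod 9)  [q = 2: ≡ 1 ✗]
7^2 ≡ 4 (mod 9)  [q = 3: ≢ 1 ✓]
7^3 ≡ 1 shows ord(7) | 3, strictly less than φ(9); not a primitive root.

No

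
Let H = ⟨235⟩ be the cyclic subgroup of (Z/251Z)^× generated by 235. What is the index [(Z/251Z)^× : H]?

5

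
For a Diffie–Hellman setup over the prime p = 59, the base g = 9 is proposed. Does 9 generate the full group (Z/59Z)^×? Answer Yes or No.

φ(59) = 59 − 1 = 58 = 2 · 29.
Test 9^(58/q) mod 59 for each prime factor q of 58:
9^29 ≡ 1 (mod 59)  [q = 2: ≡ 1 ✗]
9^2 ≡ 22 (mod 59)  [q = 29: ≢ 1 ✓]
Since 9^29 ≡ 1, the order of 9 divides 29 < 58, so 9 is not a primitive root.

No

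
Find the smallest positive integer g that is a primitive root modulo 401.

φ(401) = 401 − 1 = 400 = 2^4 · 5^2.
g is a primitive root iff g^(400/q) ≢ 1 (mod 401) for each prime q ∈ {2, 5}.
g = 2: 2^200 ≡ 1 — hits 1, so not a primitive root.
g = 3: 3^200 ≡ 400; 3^80 ≡ 72 — none is 1, so 3 is a primitive root.
Hence the least primitive root of 401 is 3.

3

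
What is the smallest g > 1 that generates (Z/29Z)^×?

φ(29) = 29 − 1 = 28 = 2^2 · 7.
g is a primitive root iff g^(28/q) ≢ 1 (mod 29) for each prime q ∈ {2, 7}.
g = 2: 2^14 ≡ 28; 2^4 ≡ 16 — none is 1, so 2 is a primitive root.
The smallest primitive root modulo 29 is 2.

2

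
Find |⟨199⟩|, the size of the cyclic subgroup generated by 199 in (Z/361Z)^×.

171

By Lagrange's theorem, ord_361(199) divides φ(361) = φ(19^2) = 19·(19−1) = 342 = 2 · 3^2 · 19.
Divisors of 342: 1, 2, 3, 6, 9, 18, 19, 38, 57, 114, 171, 342.
Evaluate successive powers at the divisors of 342:
199^1 ≡ 199 (mod 361)
199^2 ≡ 252 (mod 361)
199^3 ≡ 330 (mod 361)
199^6 ≡ 239 (mod 361)
199^9 ≡ 172 (mod 361)
199^18 ≡ 343 (mod 361)
199^19 ≡ 28 (mod 361)
199^38 ≡ 62 (mod 361)
199^57 ≡ 292 (mod 361)
199^114 ≡ 68 (mod 361)
199^171 ≡ 1 (mod 361) ✓
The smallest such exponent is 171, so the order of 199 is 171.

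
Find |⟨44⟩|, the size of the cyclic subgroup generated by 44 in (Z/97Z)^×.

By Lagrange's theorem, ord_97(44) divides φ(97) = 97 − 1 = 96 = 2^5 · 3.
Divisors of 96: 1, 2, 3, 4, 6, 8, 12, 16, 24, 32, 48, 96.
Check 44^d mod 97 for each divisor in increasing order:
44^1 ≡ 44 (mod 97)
44^2 ≡ 93 (mod 97)
44^3 ≡ 18 (mod 97)
44^4 ≡ 16 (mod 97)
44^6 ≡ 33 (mod 97)
44^8 ≡ 62 (mod 97)
44^12 ≡ 22 (mod 97)
44^16 ≡ 61 (mod 97)
44^24 ≡ 96 (mod 97)
44^32 ≡ 35 (mod 97)
44^48 ≡ 1 (mod 97) ✓
Therefore the multiplicative order of 44 modulo 97 is 48.

48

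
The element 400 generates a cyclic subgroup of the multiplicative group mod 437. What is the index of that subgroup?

Since 400 ∈ (Z/437Z)^×, its order divides φ(437) = φ(19·23) = (19−1)·(23−1) = 18·22 = 396 = 2^2 · 3^2 · 11.
Divisors of 396: 1, 2, 3, 4, 6, 9, 11, 12, 18, 22, 33, 36, 44, 66, 99, 132, 198, 396.
Test each divisor d:
400^1 ≡ 400 (mod 437)
400^2 ≡ 58 (mod 437)
400^3 ≡ 39 (mod 437)
400^4 ≡ 305 (mod 437)
400^6 ≡ 210 (mod 437)
400^9 ≡ 324 (mod 437)
400^11 ≡ 1 (mod 437) ✓
The order of 400 is 11, so the subgroup it generates has 11 elements.
The index is φ(437) / ord(400) = 396 / 11 = 36.

36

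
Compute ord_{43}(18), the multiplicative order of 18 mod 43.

By Lagrange's theorem, ord_43(18) divides φ(43) = 43 − 1 = 42 = 2 · 3 · 7.
Divisors of 42: 1, 2, 3, 6, 7, 14, 21, 42.
Compute 18^d (mod 43) for the divisors d until we hit 1:
18^1 ≡ 18
18^2 ≡ 23
18^3 ≡ 27
18^6 ≡ 41
18^7 ≡ 7
18^14 ≡ 6
18^21 ≡ 42
18^42 ≡ 1
So ord_43(18) = 42.

42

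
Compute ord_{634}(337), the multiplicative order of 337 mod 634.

316

The order of 337 must divide φ(634) = φ(2)·φ(317) = 1·316 = 316 = 2^2 · 79.
Divisors of 316: 1, 2, 4, 79, 158, 316.
Check 337^d mod 634 for each divisor in increasing order:
337^1 ≡ 337
337^2 ≡ 83
337^4 ≡ 549
337^79 ≡ 203
337^158 ≡ 633
337^316 ≡ 1
Hence ord(337) = 316.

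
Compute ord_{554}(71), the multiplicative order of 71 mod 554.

By Lagrange's theorem, ord_554(71) divides φ(554) = φ(2)·φ(277) = 1·276 = 276 = 2^2 · 3 · 23.
Divisors of 276: 1, 2, 3, 4, 6, 12, 23, 46, 69, 92, 138, 276.
Check 71^d mod 554 for each divisor in increasing order:
71^1 ≡ 71 (mod 554)
71^2 ≡ 55 (mod 554)
71^3 ≡ 27 (mod 554)
71^4 ≡ 255 (mod 554)
71^6 ≡ 175 (mod 554)
71^12 ≡ 155 (mod 554)
71^23 ≡ 393 (mod 554)
71^46 ≡ 437 (mod 554)
71^69 ≡ 1 (mod 554) ✓
Hence ord(71) = 69.

69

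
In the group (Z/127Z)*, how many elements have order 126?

36

φ(127) = 127 − 1 = 126 = 2 · 3^2 · 7.
Since (Z/127Z)^× is cyclic of order 126, the number of elements of order d is φ(d) when d | 126 and 0 otherwise.
126 = 2 · 3^2 · 7 divides 126, and φ(126) = 36.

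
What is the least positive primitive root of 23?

5

φ(23) = 23 − 1 = 22 = 2 · 11.
g is a primitive root iff g^(22/q) ≢ 1 (mod 23) for each prime q ∈ {2, 11}.
g = 2: 2^11 ≡ 1 — hits 1, so not a primitive root.
g = 3: 3^11 ≡ 1 — hits 1, so not a primitive root.
g = 4: 4^11 ≡ 1 — hits 1, so not a primitive root.
g = 5: 5^11 ≡ 22; 5^2 ≡ 2 — none is 1, so 5 is a primitive root.
So 5 is the smallest generator of (Z/23Z)^×.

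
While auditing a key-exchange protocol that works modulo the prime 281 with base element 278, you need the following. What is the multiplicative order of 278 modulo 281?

280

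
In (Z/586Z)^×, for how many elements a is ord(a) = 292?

φ(586) = φ(2)·φ(293) = 1·292 = 292 = 2^2 · 73.
Since (Z/586Z)^× is cyclic of order 292, the number of elements of order d is φ(d) when d | 292 and 0 otherwise.
292 = 2^2 · 73 divides 292, and φ(292) = 144.

144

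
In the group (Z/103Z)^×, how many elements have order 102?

φ(103) = 103 − 1 = 102 = 2 · 3 · 17.
(Z/103Z)^× is cyclic (|G| = 102); a cyclic group of order m has exactly φ(d) elements of each order d | m, and none otherwise.
102 = 2 · 3 · 17 divides 102, and φ(102) = 32.

32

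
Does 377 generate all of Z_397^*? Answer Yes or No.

Yes

φ(397) = 397 − 1 = 396 = 2^2 · 3^2 · 11.
An element g generates (Z/397Z)^× iff g^(396/q) ≢ 1 (mod 397) for each prime q ∈ {2, 3, 11}.
377^198 ≡ 396 (mod 397)  [q = 2: ≢ 1 ✓]
377^132 ≡ 362 (mod 397)  [q = 3: ≢ 1 ✓]
377^36 ≡ 99 (mod 397)  [q = 11: ≢ 1 ✓]
Every test exponent gives a nontrivial residue, hence 377 generates the full group.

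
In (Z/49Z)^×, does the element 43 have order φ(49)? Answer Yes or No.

No

φ(49) = φ(7^2) = 7·(7−1) = 42 = 2 · 3 · 7.
Test 43^(42/q) mod 49 for each prime factor q of 42:
43^21 ≡ 1 (mod 49)  [q = 2: ≡ 1 ✗]
43^14 ≡ 1 (mod 49)  [q = 3: ≡ 1 ✗]
43^6 ≡ 8 (mod 49)  [q = 7: ≢ 1 ✓]
The check at q = 2 fails, so 43 generates a proper subgroup.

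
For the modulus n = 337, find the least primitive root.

10

φ(337) = 337 − 1 = 336 = 2^4 · 3 · 7.
g is a primitive root iff g^(336/q) ≢ 1 (mod 337) for each prime q ∈ {2, 3, 7}.
g = 2: 2^168 ≡ 1 — hits 1, so not a primitive root.
g = 3: 3^168 ≡ 1 — hits 1, so not a primitive root.
g = 4: 4^168 ≡ 1 — hits 1, so not a primitive root.
g = 5: 5^168 ≡ 336; 5^112 ≡ 1 — hits 1, so not a primitive root.
g = 6: 6^168 ≡ 1 — hits 1, so not a primitive root.
g = 7: 7^168 ≡ 1 — hits 1, so not a primitive root.
g = 8: 8^168 ≡ 1 — hits 1, so not a primitive root.
g = 9: 9^168 ≡ 1 — hits 1, so not a primitive root.
g = 10: 10^168 ≡ 336; 10^112 ≡ 128; 10^48 ≡ 175 — none is 1, so 10 is a primitive root.
The smallest primitive root modulo 337 is 10.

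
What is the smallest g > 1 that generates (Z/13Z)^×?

2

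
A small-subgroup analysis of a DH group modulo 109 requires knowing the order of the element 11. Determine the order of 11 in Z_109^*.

108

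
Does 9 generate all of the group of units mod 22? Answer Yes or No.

No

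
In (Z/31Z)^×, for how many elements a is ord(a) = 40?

0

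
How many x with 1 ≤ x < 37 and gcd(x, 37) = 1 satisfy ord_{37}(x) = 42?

φ(37) = 37 − 1 = 36 = 2^2 · 3^2.
In a cyclic group of order 36, there are φ(d) elements of order d for each divisor d of 36, and zero for non-divisors.
Since 42 ∤ 36, the count is 0.

0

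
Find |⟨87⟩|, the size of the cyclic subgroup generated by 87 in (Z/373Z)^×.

62

Since 87 ∈ (Z/373Z)^×, its order divides φ(373) = 373 − 1 = 372 = 2^2 · 3 · 31.
Divisors of 372: 1, 2, 3, 4, 6, 12, 31, 62, 93, 124, 186, 372.
Test each divisor d:
87^1 ≡ 87 (mod 373)
87^2 ≡ 109 (mod 373)
87^3 ≡ 158 (mod 373)
87^4 ≡ 318 (mod 373)
87^6 ≡ 346 (mod 373)
87^12 ≡ 356 (mod 373)
87^31 ≡ 372 (mod 373)
87^62 ≡ 1 (mod 373) ✓
Hence ord(87) = 62.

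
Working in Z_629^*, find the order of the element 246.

72

ord(246) | φ(629) = φ(17·37) = (17−1)·(37−1) = 16·36 = 576 = 2^6 · 3^2.
Divisors of 576: 1, 2, 3, 4, 6, 8, 9, 12, 16, 18, 24, 32, 36, 48, 64, 72, 96, 144, 192, 288, 576.
Compute 246^d (mod 629) for the divisors d until we hit 1:
246^1 ≡ 246 (mod 629)
246^2 ≡ 132 (mod 629)
246^3 ≡ 393 (mod 629)
246^4 ≡ 441 (mod 629)
246^6 ≡ 344 (mod 629)
246^8 ≡ 120 (mod 629)
246^9 ≡ 586 (mod 629)
246^12 ≡ 84 (mod 629)
246^16 ≡ 562 (mod 629)
246^18 ≡ 591 (mod 629)
246^24 ≡ 137 (mod 629)
246^32 ≡ 86 (mod 629)
246^36 ≡ 186 (mod 629)
246^48 ≡ 528 (mod 629)
246^64 ≡ 477 (mod 629)
246^72 ≡ 1 (mod 629) ✓
Therefore the multiplicative order of 246 modulo 629 is 72.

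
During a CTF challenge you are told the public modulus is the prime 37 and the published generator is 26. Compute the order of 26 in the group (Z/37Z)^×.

3

By Lagrange's theorem, ord_37(26) divides φ(37) = 37 − 1 = 36 = 2^2 · 3^2.
Divisors of 36: 1, 2, 3, 4, 6, 9, 12, 18, 36.
Check 26^d mod 37 for each divisor in increasing order:
26^1 ≡ 26 (mod 37)
26^2 ≡ 10 (mod 37)
26^3 ≡ 1 (mod 37) ✓
The smallest such exponent is 3, so the order of 26 is 3.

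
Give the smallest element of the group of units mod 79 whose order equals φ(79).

φ(79) = 79 − 1 = 78 = 2 · 3 · 13.
g is a primitive root iff g^(78/q) ≢ 1 (mod 79) for each prime q ∈ {2, 3, 13}.
g = 2: 2^39 ≡ 1 — hits 1, so not a primitive root.
g = 3: 3^39 ≡ 78; 3^26 ≡ 23; 3^6 ≡ 18 — none is 1, so 3 is a primitive root.
Hence the least primitive root of 79 is 3.

3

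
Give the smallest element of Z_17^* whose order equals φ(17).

φ(17) = 17 − 1 = 16 = 2^4.
g is a primitive root iff g^(16/q) ≢ 1 (mod 17) for each prime q ∈ {2}.
g = 2: 2^8 ≡ 1 — hits 1, so not a primitive root.
g = 3: 3^8 ≡ 16 — none is 1, so 3 is a primitive root.
Hence the least primitive root of 17 is 3.

3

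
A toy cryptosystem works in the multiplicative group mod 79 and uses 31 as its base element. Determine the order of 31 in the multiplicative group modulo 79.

39

By Lagrange's theorem, ord_79(31) divides φ(79) = 79 − 1 = 78 = 2 · 3 · 13.
Divisors of 78: 1, 2, 3, 6, 13, 26, 39, 78.
Check 31^d mod 79 for each divisor in increasing order:
31^1 ≡ 31 (mod 79)
31^2 ≡ 13 (mod 79)
31^3 ≡ 8 (mod 79)
31^6 ≡ 64 (mod 79)
31^13 ≡ 23 (mod 79)
31^26 ≡ 55 (mod 79)
31^39 ≡ 1 (mod 79) ✓
So ord_79(31) = 39.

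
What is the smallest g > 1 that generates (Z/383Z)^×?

5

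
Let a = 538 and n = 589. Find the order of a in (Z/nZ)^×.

90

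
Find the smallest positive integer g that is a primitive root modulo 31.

3

φ(31) = 31 − 1 = 30 = 2 · 3 · 5.
Test candidates g = 2, 3, … against the prime factors q ∈ {2, 3, 5} of φ(31): g is a generator iff g^(30/q) ≢ 1 for every such q.
g = 2: 2^15 ≡ 1 — hits 1, so not a primitive root.
g = 3: 3^15 ≡ 30; 3^10 ≡ 25; 3^6 ≡ 16 — none is 1, so 3 is a primitive root.
So 3 is the smallest generator of (Z/31Z)^×.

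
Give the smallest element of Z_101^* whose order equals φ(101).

φ(101) = 101 − 1 = 100 = 2^2 · 5^2.
g is a primitive root iff g^(100/q) ≢ 1 (mod 101) for each prime q ∈ {2, 5}.
g = 2: 2^50 ≡ 100; 2^20 ≡ 95 — none is 1, so 2 is a primitive root.
The smallest primitive root modulo 101 is 2.

2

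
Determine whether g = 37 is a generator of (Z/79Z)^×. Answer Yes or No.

φ(79) = 79 − 1 = 78 = 2 · 3 · 13.
An element g generates (Z/79Z)^× iff g^(78/q) ≢ 1 (mod 79) for each prime q ∈ {2, 3, 13}.
37^39 ≡ 78 (mod 79)  [q = 2: ≢ 1 ✓]
37^26 ≡ 23 (mod 79)  [q = 3: ≢ 1 ✓]
37^6 ≡ 38 (mod 79)  [q = 13: ≢ 1 ✓]
All checks pass, so 37 has order 78 and is a primitive root modulo 79.

Yes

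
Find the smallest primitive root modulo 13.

φ(13) = 13 − 1 = 12 = 2^2 · 3.
Test candidates g = 2, 3, … against the prime factors q ∈ {2, 3} of φ(13): g is a generator iff g^(12/q) ≢ 1 for every such q.
g = 2: 2^6 ≡ 12; 2^4 ≡ 3 — none is 1, so 2 is a primitive root.
The smallest primitive root modulo 13 is 2.

2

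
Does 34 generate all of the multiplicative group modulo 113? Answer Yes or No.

φ(113) = 113 − 1 = 112 = 2^4 · 7.
It suffices to check that the order of 34 is not a proper divisor of 112: compute 34^(112/q) for q ∈ {2, 7}.
34^56 ≡ 112 (mod 113)  [q = 2: ≢ 1 ✓]
34^16 ≡ 16 (mod 113)  [q = 7: ≢ 1 ✓]
None equal 1, so ord_113(34) = 112: 34 is a primitive root.

Yes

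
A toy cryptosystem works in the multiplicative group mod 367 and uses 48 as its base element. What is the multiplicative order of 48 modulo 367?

ord(48) | φ(367) = 367 − 1 = 366 = 2 · 3 · 61.
Divisors of 366: 1, 2, 3, 6, 61, 122, 183, 366.
Compute 48^d (mod 367) for the divisors d until we hit 1:
48^1 ≡ 48
48^2 ≡ 102
48^3 ≡ 125
48^6 ≡ 211
48^61 ≡ 284
48^122 ≡ 283
48^183 ≡ 366
48^366 ≡ 1
So ord_367(48) = 366.

366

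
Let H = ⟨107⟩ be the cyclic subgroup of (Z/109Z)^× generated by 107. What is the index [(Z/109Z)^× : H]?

3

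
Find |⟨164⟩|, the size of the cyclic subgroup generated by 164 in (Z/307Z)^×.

By Lagrange's theorem, ord_307(164) divides φ(307) = 307 − 1 = 306 = 2 · 3^2 · 17.
Divisors of 306: 1, 2, 3, 6, 9, 17, 18, 34, 51, 102, 153, 306.
Test each divisor d:
164^1 ≡ 164
164^2 ≡ 187
164^3 ≡ 275
164^6 ≡ 103
164^9 ≡ 81
164^17 ≡ 274
164^18 ≡ 114
164^34 ≡ 168
164^51 ≡ 289
164^102 ≡ 17
164^153 ≡ 1
So ord_307(164) = 153.

153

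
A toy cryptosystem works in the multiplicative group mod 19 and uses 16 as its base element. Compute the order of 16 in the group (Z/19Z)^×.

9

By Lagrange's theorem, ord_19(16) divides φ(19) = 19 − 1 = 18 = 2 · 3^2.
Divisors of 18: 1, 2, 3, 6, 9, 18.
Compute 16^d (mod 19) for the divisors d until we hit 1:
16^1 ≡ 16
16^2 ≡ 9
16^3 ≡ 11
16^6 ≡ 7
16^9 ≡ 1
The smallest such exponent is 9, so the order of 16 is 9.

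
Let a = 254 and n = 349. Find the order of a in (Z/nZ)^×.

87

ord(254) | φ(349) = 349 − 1 = 348 = 2^2 · 3 · 29.
Divisors of 348: 1, 2, 3, 4, 6, 12, 29, 58, 87, 116, 174, 348.
Evaluate successive powers at the divisors of 348:
254^1 ≡ 254 (mod 349)
254^2 ≡ 300 (mod 349)
254^3 ≡ 118 (mod 349)
254^4 ≡ 307 (mod 349)
254^6 ≡ 313 (mod 349)
254^12 ≡ 249 (mod 349)
254^29 ≡ 226 (mod 349)
254^58 ≡ 122 (mod 349)
254^87 ≡ 1 (mod 349) ✓
The smallest such exponent is 87, so the order of 254 is 87.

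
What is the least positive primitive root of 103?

φ(103) = 103 − 1 = 102 = 2 · 3 · 17.
Test candidates g = 2, 3, … against the prime factors q ∈ {2, 3, 17} of φ(103): g is a generator iff g^(102/q) ≢ 1 for every such q.
g = 2: 2^51 ≡ 1 — hits 1, so not a primitive root.
g = 3: 3^51 ≡ 102; 3^34 ≡ 1 — hits 1, so not a primitive root.
g = 4: 4^51 ≡ 1 — hits 1, so not a primitive root.
g = 5: 5^51 ≡ 102; 5^34 ≡ 56; 5^6 ≡ 72 — none is 1, so 5 is a primitive root.
So 5 is the smallest generator of (Z/103Z)^×.

5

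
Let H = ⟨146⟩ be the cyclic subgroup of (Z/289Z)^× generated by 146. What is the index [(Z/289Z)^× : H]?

1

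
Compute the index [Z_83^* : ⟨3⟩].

2

By Lagrange's theorem, ord_83(3) divides φ(83) = 83 − 1 = 82 = 2 · 41.
Divisors of 82: 1, 2, 41, 82.
Compute 3^d (mod 83) for the divisors d until we hit 1:
3^1 ≡ 3
3^2 ≡ 9
3^41 ≡ 1
So ord_83(3) = 41, hence |⟨3⟩| = 41.
Index = |(Z/83Z)^×| / |⟨3⟩| = 82 / 41 = 2.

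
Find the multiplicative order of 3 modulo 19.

18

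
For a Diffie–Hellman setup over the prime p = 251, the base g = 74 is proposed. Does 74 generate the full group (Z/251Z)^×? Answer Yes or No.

φ(251) = 251 − 1 = 250 = 2 · 5^3.
Test 74^(250/q) mod 251 for each prime factor q of 250:
74^125 ≡ 1 (mod 251)  [q = 2: ≡ 1 ✗]
74^50 ≡ 20 (mod 251)  [q = 5: ≢ 1 ✓]
Since 74^125 ≡ 1, the order of 74 divides 125 < 250, so 74 is not a primitive root.

No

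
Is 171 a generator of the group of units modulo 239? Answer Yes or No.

Yes

φ(239) = 239 − 1 = 238 = 2 · 7 · 17.
171 is a primitive root mod 239 iff 171^(φ(239)/q) ≢ 1 for every prime q | φ(239), i.e. q ∈ {2, 7, 17}.
171^119 ≡ 238 (mod 239)  [q = 2: ≢ 1 ✓]
171^34 ≡ 98 (mod 239)  [q = 7: ≢ 1 ✓]
171^14 ≡ 166 (mod 239)  [q = 17: ≢ 1 ✓]
All checks pass, so 171 has order 238 and is a primitive root modulo 239.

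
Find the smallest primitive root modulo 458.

7

φ(458) = φ(2)·φ(229) = 1·228 = 228 = 2^2 · 3 · 19.
Test candidates g = 2, 3, … against the prime factors q ∈ {2, 3, 19} of φ(458): g is a generator iff g^(228/q) ≢ 1 for every such q.
g = 2: gcd(2, 458) = 2 > 1, not a unit — skip.
g = 3: 3^114 ≡ 1 — hits 1, so not a primitive root.
g = 4: gcd(4, 458) = 2 > 1, not a unit — skip.
g = 5: 5^114 ≡ 1 — hits 1, so not a primitive root.
g = 6: gcd(6, 458) = 2 > 1, not a unit — skip.
g = 7: 7^114 ≡ 457; 7^76 ≡ 323; 7^12 ≡ 43 — none is 1, so 7 is a primitive root.
Hence the least primitive root of 458 is 7.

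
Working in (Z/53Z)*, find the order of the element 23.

4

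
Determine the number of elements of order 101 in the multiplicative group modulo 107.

φ(107) = 107 − 1 = 106 = 2 · 53.
(Z/107Z)^× is cyclic (|G| = 106); a cyclic group of order m has exactly φ(d) elements of each order d | m, and none otherwise.
Here 106 is not a multiple of 101, so there are no elements of order 101.

0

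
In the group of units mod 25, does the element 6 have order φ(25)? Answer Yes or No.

No

φ(25) = φ(5^2) = 5·(5−1) = 20 = 2^2 · 5.
It suffices to check that the order of 6 is not a proper divisor of 20: compute 6^(20/q) for q ∈ {2, 5}.
6^10 ≡ 1 (mod 25)  [q = 2: ≡ 1 ✗]
6^4 ≡ 21 (mod 25)  [q = 5: ≢ 1 ✓]
Since 6^10 ≡ 1, the order of 6 divides 10 < 20, so 6 is not a primitive root.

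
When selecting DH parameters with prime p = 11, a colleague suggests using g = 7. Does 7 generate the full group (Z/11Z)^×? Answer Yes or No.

Yes

φ(11) = 11 − 1 = 10 = 2 · 5.
An element g generates (Z/11Z)^× iff g^(10/q) ≢ 1 (mod 11) for each prime q ∈ {2, 5}.
7^5 ≡ 10 (mod 11)  [q = 2: ≢ 1 ✓]
7^2 ≡ 5 (mod 11)  [q = 5: ≢ 1 ✓]
Every test exponent gives a nontrivial residue, hence 7 generates the full group.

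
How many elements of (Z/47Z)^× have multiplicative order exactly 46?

22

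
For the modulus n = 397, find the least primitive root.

5

φ(397) = 397 − 1 = 396 = 2^2 · 3^2 · 11.
Test candidates g = 2, 3, … against the prime factors q ∈ {2, 3, 11} of φ(397): g is a generator iff g^(396/q) ≢ 1 for every such q.
g = 2: 2^198 ≡ 396; 2^132 ≡ 1 — hits 1, so not a primitive root.
g = 3: 3^198 ≡ 1 — hits 1, so not a primitive root.
g = 4: 4^198 ≡ 1 — hits 1, so not a primitive root.
g = 5: 5^198 ≡ 396; 5^132 ≡ 362; 5^36 ≡ 290 — none is 1, so 5 is a primitive root.
Hence the least primitive root of 397 is 5.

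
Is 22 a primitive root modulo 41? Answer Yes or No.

Yes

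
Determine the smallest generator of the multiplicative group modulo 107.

2

φ(107) = 107 − 1 = 106 = 2 · 53.
g is a primitive root iff g^(106/q) ≢ 1 (mod 107) for each prime q ∈ {2, 53}.
g = 2: 2^53 ≡ 106; 2^2 ≡ 4 — none is 1, so 2 is a primitive root.
Hence the least primitive root of 107 is 2.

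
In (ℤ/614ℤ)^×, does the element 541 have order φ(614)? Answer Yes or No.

φ(614) = φ(2)·φ(307) = 1·306 = 306 = 2 · 3^2 · 17.
541 is a primitive root mod 614 iff 541^(φ(614)/q) ≢ 1 for every prime q | φ(614), i.e. q ∈ {2, 3, 17}.
541^153 ≡ 1 (mod 614)  [q = 2: ≡ 1 ✗]
541^102 ≡ 289 (mod 614)  [q = 3: ≢ 1 ✓]
541^18 ≡ 579 (mod 614)  [q = 17: ≢ 1 ✓]
The check at q = 2 fails, so 541 generates a proper subgroup.

No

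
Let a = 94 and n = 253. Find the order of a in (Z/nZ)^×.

110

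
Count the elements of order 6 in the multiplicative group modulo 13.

2

φ(13) = 13 − 1 = 12 = 2^2 · 3.
Since (Z/13Z)^× is cyclic of order 12, the number of elements of order d is φ(d) when d | 12 and 0 otherwise.
6 = 2 · 3 divides 12, and φ(6) = 2.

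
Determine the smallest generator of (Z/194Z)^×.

5

φ(194) = φ(2)·φ(97) = 1·96 = 96 = 2^5 · 3.
Test candidates g = 2, 3, … against the prime factors q ∈ {2, 3} of φ(194): g is a generator iff g^(96/q) ≢ 1 for every such q.
g = 2: gcd(2, 194) = 2 > 1, not a unit — skip.
g = 3: 3^48 ≡ 1 — hits 1, so not a primitive root.
g = 4: gcd(4, 194) = 2 > 1, not a unit — skip.
g = 5: 5^48 ≡ 193; 5^32 ≡ 35 — none is 1, so 5 is a primitive root.
So 5 is the smallest generator of (Z/194Z)^×.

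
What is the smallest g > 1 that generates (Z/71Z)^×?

7

φ(71) = 71 − 1 = 70 = 2 · 5 · 7.
Test candidates g = 2, 3, … against the prime factors q ∈ {2, 5, 7} of φ(71): g is a generator iff g^(70/q) ≢ 1 for every such q.
g = 2: 2^35 ≡ 1 — hits 1, so not a primitive root.
g = 3: 3^35 ≡ 1 — hits 1, so not a primitive root.
g = 4: 4^35 ≡ 1 — hits 1, so not a primitive root.
g = 5: 5^35 ≡ 1 — hits 1, so not a primitive root.
g = 6: 6^35 ≡ 1 — hits 1, so not a primitive root.
g = 7: 7^35 ≡ 70; 7^14 ≡ 54; 7^10 ≡ 45 — none is 1, so 7 is a primitive root.
The smallest primitive root modulo 71 is 7.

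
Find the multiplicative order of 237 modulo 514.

Since 237 ∈ (Z/514Z)^×, its order divides φ(514) = φ(2)·φ(257) = 1·256 = 256 = 2^8.
Divisors of 256: 1, 2, 4, 8, 16, 32, 64, 128, 256.
Compute 237^d (mod 514) for the divisors d until we hit 1:
237^1 ≡ 237
237^2 ≡ 143
237^4 ≡ 403
237^8 ≡ 499
237^16 ≡ 225
237^32 ≡ 253
237^64 ≡ 273
237^128 ≡ 513
237^256 ≡ 1
Therefore the multiplicative order of 237 modulo 514 is 256.

256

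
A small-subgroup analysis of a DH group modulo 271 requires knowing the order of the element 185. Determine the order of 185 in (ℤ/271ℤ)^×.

Since 185 ∈ (Z/271Z)^×, its order divides φ(271) = 271 − 1 = 270 = 2 · 3^3 · 5.
Divisors of 270: 1, 2, 3, 5, 6, 9, 10, 15, 18, 27, 30, 45, 54, 90, 135, 270.
Test each divisor d:
185^1 ≡ 185
185^2 ≡ 79
185^3 ≡ 252
185^5 ≡ 125
185^6 ≡ 90
185^9 ≡ 187
185^10 ≡ 178
185^15 ≡ 28
185^18 ≡ 10
185^27 ≡ 244
185^30 ≡ 242
185^45 ≡ 1
The smallest such exponent is 45, so the order of 185 is 45.

45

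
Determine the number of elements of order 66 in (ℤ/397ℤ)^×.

20

φ(397) = 397 − 1 = 396 = 2^2 · 3^2 · 11.
(Z/397Z)^× is cyclic (|G| = 396); a cyclic group of order m has exactly φ(d) elements of each order d | m, and none otherwise.
66 = 2 · 3 · 11 divides 396, and φ(66) = 20.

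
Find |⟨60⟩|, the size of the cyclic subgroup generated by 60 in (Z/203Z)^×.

84

ord(60) | φ(203) = φ(7·29) = (7−1)·(29−1) = 6·28 = 168 = 2^3 · 3 · 7.
Divisors of 168: 1, 2, 3, 4, 6, 7, 8, 12, 14, 21, 24, 28, 42, 56, 84, 168.
Test each divisor d:
60^1 ≡ 60 (mod 203)
60^2 ≡ 149 (mod 203)
60^3 ≡ 8 (mod 203)
60^4 ≡ 74 (mod 203)
60^6 ≡ 64 (mod 203)
60^7 ≡ 186 (mod 203)
60^8 ≡ 198 (mod 203)
60^12 ≡ 36 (mod 203)
60^14 ≡ 86 (mod 203)
60^21 ≡ 162 (mod 203)
60^24 ≡ 78 (mod 203)
60^28 ≡ 88 (mod 203)
60^42 ≡ 57 (mod 203)
60^56 ≡ 30 (mod 203)
60^84 ≡ 1 (mod 203) ✓
Therefore the multiplicative order of 60 modulo 203 is 84.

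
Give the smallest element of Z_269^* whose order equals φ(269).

2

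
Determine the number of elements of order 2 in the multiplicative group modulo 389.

φ(389) = 389 − 1 = 388 = 2^2 · 97.
Since (Z/389Z)^× is cyclic of order 388, the number of elements of order d is φ(d) when d | 388 and 0 otherwise.
2 | 388, and φ(2) = 2 − 1 = 1.

1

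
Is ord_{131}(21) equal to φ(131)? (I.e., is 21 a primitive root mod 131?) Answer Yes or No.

No

φ(131) = 131 − 1 = 130 = 2 · 5 · 13.
An element g generates (Z/131Z)^× iff g^(130/q) ≢ 1 (mod 131) for each prime q ∈ {2, 5, 13}.
21^65 ≡ 1 (mod 131)  [q = 2: ≡ 1 ✗]
21^26 ≡ 61 (mod 131)  [q = 5: ≢ 1 ✓]
21^10 ≡ 60 (mod 131)  [q = 13: ≢ 1 ✓]
The check at q = 2 fails, so 21 generates a proper subgroup.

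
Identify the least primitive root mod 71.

7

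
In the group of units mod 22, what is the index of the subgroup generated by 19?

1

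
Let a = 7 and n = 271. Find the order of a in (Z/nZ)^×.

ord(7) | φ(271) = 271 − 1 = 270 = 2 · 3^3 · 5.
Divisors of 270: 1, 2, 3, 5, 6, 9, 10, 15, 18, 27, 30, 45, 54, 90, 135, 270.
Check 7^d mod 271 for each divisor in increasing order:
7^1 ≡ 7 (mod 271)
7^2 ≡ 49 (mod 271)
7^3 ≡ 72 (mod 271)
7^5 ≡ 5 (mod 271)
7^6 ≡ 35 (mod 271)
7^9 ≡ 81 (mod 271)
7^10 ≡ 25 (mod 271)
7^15 ≡ 125 (mod 271)
7^18 ≡ 57 (mod 271)
7^27 ≡ 10 (mod 271)
7^30 ≡ 178 (mod 271)
7^45 ≡ 28 (mod 271)
7^54 ≡ 100 (mod 271)
7^90 ≡ 242 (mod 271)
7^135 ≡ 1 (mod 271) ✓
Hence ord(7) = 135.

135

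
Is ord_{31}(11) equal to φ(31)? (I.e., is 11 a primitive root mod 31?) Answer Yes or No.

φ(31) = 31 − 1 = 30 = 2 · 3 · 5.
11 is a primitive root mod 31 iff 11^(φ(31)/q) ≢ 1 for every prime q | φ(31), i.e. q ∈ {2, 3, 5}.
11^15 ≡ 30 (mod 31)  [q = 2: ≢ 1 ✓]
11^10 ≡ 5 (mod 31)  [q = 3: ≢ 1 ✓]
11^6 ≡ 4 (mod 31)  [q = 5: ≢ 1 ✓]
Every test exponent gives a nontrivial residue, hence 11 generates the full group.

Yes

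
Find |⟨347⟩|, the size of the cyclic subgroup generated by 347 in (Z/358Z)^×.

The order of 347 must divide φ(358) = φ(2)·φ(179) = 1·178 = 178 = 2 · 89.
Divisors of 178: 1, 2, 89, 178.
Compute 347^d (mod 358) for the divisors d until we hit 1:
347^1 ≡ 347
347^2 ≡ 121
347^89 ≡ 1
Hence ord(347) = 89.

89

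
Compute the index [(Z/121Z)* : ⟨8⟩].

1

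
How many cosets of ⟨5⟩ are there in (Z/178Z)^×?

2

The order of 5 must divide φ(178) = φ(2)·φ(89) = 1·88 = 88 = 2^3 · 11.
Divisors of 88: 1, 2, 4, 8, 11, 22, 44, 88.
Check 5^d mod 178 for each divisor in increasing order:
5^1 ≡ 5
5^2 ≡ 25
5^4 ≡ 91
5^8 ≡ 93
5^11 ≡ 55
5^22 ≡ 177
5^44 ≡ 1
So ord_178(5) = 44, hence |⟨5⟩| = 44.
The index is φ(178) / ord(5) = 88 / 44 = 2.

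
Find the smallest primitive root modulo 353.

3

φ(353) = 353 − 1 = 352 = 2^5 · 11.
Test candidates g = 2, 3, … against the prime factors q ∈ {2, 11} of φ(353): g is a generator iff g^(352/q) ≢ 1 for every such q.
g = 2: 2^176 ≡ 1 — hits 1, so not a primitive root.
g = 3: 3^176 ≡ 352; 3^32 ≡ 140 — none is 1, so 3 is a primitive root.
So 3 is the smallest generator of (Z/353Z)^×.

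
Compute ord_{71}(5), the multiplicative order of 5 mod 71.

5

ord(5) | φ(71) = 71 − 1 = 70 = 2 · 5 · 7.
Divisors of 70: 1, 2, 5, 7, 10, 14, 35, 70.
Evaluate successive powers at the divisors of 70:
5^1 ≡ 5
5^2 ≡ 25
5^5 ≡ 1
Therefore the multiplicative order of 5 modulo 71 is 5.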